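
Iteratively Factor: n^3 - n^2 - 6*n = (n - 3)*(n^2 + 2*n) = n*(n - 3)*(n + 2)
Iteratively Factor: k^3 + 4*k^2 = (k)*(k^2 + 4*k) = k*(k + 4)*(k)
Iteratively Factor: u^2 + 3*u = (u)*(u + 3)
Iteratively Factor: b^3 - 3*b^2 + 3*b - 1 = (b - 1)*(b^2 - 2*b + 1) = (b - 1)^2*(b - 1)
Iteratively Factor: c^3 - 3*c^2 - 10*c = (c)*(c^2 - 3*c - 10) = c*(c + 2)*(c - 5)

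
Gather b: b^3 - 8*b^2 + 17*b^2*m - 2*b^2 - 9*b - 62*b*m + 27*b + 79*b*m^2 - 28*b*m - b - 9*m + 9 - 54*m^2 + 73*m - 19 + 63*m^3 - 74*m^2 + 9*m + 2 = b^3 + b^2*(17*m - 10) + b*(79*m^2 - 90*m + 17) + 63*m^3 - 128*m^2 + 73*m - 8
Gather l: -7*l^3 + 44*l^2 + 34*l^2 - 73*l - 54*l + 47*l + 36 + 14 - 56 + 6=-7*l^3 + 78*l^2 - 80*l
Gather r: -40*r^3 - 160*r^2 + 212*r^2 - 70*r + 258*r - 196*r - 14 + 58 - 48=-40*r^3 + 52*r^2 - 8*r - 4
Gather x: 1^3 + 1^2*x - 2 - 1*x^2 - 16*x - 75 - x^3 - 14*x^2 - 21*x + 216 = -x^3 - 15*x^2 - 36*x + 140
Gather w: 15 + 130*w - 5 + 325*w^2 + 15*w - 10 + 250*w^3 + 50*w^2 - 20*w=250*w^3 + 375*w^2 + 125*w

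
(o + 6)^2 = o^2 + 12*o + 36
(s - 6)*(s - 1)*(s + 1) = s^3 - 6*s^2 - s + 6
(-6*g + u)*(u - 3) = -6*g*u + 18*g + u^2 - 3*u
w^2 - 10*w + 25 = (w - 5)^2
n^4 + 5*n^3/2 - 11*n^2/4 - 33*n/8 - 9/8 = (n - 3/2)*(n + 1/2)^2*(n + 3)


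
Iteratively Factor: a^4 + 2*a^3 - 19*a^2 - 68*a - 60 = (a + 3)*(a^3 - a^2 - 16*a - 20) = (a + 2)*(a + 3)*(a^2 - 3*a - 10) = (a - 5)*(a + 2)*(a + 3)*(a + 2)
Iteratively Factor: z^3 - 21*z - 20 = (z - 5)*(z^2 + 5*z + 4) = (z - 5)*(z + 4)*(z + 1)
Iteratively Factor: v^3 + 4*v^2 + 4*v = (v + 2)*(v^2 + 2*v) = (v + 2)^2*(v)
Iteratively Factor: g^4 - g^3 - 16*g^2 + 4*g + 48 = (g + 2)*(g^3 - 3*g^2 - 10*g + 24) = (g + 2)*(g + 3)*(g^2 - 6*g + 8) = (g - 4)*(g + 2)*(g + 3)*(g - 2)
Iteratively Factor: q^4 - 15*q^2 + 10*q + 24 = (q + 4)*(q^3 - 4*q^2 + q + 6) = (q + 1)*(q + 4)*(q^2 - 5*q + 6) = (q - 2)*(q + 1)*(q + 4)*(q - 3)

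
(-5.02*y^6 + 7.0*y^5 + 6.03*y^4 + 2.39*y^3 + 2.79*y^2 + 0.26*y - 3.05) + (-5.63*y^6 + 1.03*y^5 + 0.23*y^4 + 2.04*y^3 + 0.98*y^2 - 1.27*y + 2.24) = -10.65*y^6 + 8.03*y^5 + 6.26*y^4 + 4.43*y^3 + 3.77*y^2 - 1.01*y - 0.81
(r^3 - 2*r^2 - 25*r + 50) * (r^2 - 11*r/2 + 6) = r^5 - 15*r^4/2 - 8*r^3 + 351*r^2/2 - 425*r + 300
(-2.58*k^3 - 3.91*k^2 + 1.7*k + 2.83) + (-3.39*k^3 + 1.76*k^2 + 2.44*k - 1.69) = -5.97*k^3 - 2.15*k^2 + 4.14*k + 1.14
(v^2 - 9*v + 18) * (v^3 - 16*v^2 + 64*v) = v^5 - 25*v^4 + 226*v^3 - 864*v^2 + 1152*v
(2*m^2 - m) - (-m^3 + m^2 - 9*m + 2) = m^3 + m^2 + 8*m - 2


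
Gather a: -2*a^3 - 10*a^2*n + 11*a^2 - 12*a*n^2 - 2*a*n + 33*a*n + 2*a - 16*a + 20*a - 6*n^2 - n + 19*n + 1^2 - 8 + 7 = -2*a^3 + a^2*(11 - 10*n) + a*(-12*n^2 + 31*n + 6) - 6*n^2 + 18*n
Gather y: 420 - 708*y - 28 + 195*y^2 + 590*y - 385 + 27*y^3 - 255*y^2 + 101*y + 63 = 27*y^3 - 60*y^2 - 17*y + 70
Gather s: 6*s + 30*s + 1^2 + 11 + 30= 36*s + 42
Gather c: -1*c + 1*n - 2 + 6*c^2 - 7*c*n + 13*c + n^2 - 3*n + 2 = 6*c^2 + c*(12 - 7*n) + n^2 - 2*n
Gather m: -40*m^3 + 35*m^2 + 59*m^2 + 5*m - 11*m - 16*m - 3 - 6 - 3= -40*m^3 + 94*m^2 - 22*m - 12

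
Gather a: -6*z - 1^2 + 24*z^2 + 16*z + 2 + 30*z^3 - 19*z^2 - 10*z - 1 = 30*z^3 + 5*z^2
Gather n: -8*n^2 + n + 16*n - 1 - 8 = -8*n^2 + 17*n - 9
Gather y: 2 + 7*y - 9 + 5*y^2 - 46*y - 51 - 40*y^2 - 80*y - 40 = -35*y^2 - 119*y - 98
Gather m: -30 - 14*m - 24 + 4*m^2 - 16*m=4*m^2 - 30*m - 54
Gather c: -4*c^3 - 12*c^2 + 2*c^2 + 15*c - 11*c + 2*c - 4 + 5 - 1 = -4*c^3 - 10*c^2 + 6*c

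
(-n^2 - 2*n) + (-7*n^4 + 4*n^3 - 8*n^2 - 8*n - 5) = -7*n^4 + 4*n^3 - 9*n^2 - 10*n - 5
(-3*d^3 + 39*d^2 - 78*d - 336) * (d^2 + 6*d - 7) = -3*d^5 + 21*d^4 + 177*d^3 - 1077*d^2 - 1470*d + 2352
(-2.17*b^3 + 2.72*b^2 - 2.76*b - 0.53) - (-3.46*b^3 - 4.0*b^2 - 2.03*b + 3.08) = 1.29*b^3 + 6.72*b^2 - 0.73*b - 3.61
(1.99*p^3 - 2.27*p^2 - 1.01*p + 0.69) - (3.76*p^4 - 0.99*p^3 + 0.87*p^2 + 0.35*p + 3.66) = -3.76*p^4 + 2.98*p^3 - 3.14*p^2 - 1.36*p - 2.97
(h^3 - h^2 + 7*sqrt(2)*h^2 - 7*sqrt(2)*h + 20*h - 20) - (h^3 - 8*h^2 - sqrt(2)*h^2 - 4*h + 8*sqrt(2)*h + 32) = 7*h^2 + 8*sqrt(2)*h^2 - 15*sqrt(2)*h + 24*h - 52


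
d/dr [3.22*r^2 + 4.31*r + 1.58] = 6.44*r + 4.31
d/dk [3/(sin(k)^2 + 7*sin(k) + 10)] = -3*(2*sin(k) + 7)*cos(k)/(sin(k)^2 + 7*sin(k) + 10)^2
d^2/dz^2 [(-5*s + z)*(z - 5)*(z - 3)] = -10*s + 6*z - 16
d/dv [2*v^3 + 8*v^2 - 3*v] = 6*v^2 + 16*v - 3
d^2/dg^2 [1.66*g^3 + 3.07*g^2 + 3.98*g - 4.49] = 9.96*g + 6.14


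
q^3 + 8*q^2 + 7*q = q*(q + 1)*(q + 7)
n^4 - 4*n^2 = n^2*(n - 2)*(n + 2)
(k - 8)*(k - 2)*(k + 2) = k^3 - 8*k^2 - 4*k + 32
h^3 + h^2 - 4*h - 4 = (h - 2)*(h + 1)*(h + 2)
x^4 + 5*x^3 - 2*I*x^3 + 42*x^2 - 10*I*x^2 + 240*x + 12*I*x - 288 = (x - 1)*(x + 6)*(x - 8*I)*(x + 6*I)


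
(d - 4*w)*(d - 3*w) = d^2 - 7*d*w + 12*w^2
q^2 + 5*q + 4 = (q + 1)*(q + 4)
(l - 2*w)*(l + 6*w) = l^2 + 4*l*w - 12*w^2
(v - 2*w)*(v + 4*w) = v^2 + 2*v*w - 8*w^2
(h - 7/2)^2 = h^2 - 7*h + 49/4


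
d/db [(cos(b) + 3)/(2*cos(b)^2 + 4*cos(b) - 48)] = (cos(b)^2 + 6*cos(b) + 30)*sin(b)/(2*(cos(b)^2 + 2*cos(b) - 24)^2)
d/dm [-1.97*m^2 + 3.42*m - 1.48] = 3.42 - 3.94*m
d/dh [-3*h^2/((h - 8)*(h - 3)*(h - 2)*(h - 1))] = 6*h*(h^4 - 7*h^3 + 47*h - 48)/(h^8 - 28*h^7 + 314*h^6 - 1840*h^5 + 6209*h^4 - 12436*h^3 + 14500*h^2 - 9024*h + 2304)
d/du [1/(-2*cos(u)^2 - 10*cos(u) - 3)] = -2*(2*cos(u) + 5)*sin(u)/(10*cos(u) + cos(2*u) + 4)^2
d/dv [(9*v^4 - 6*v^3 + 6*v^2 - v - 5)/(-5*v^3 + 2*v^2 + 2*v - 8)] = (-45*v^6 + 36*v^5 + 72*v^4 - 322*v^3 + 83*v^2 - 76*v + 18)/(25*v^6 - 20*v^5 - 16*v^4 + 88*v^3 - 28*v^2 - 32*v + 64)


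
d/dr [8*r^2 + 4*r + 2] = 16*r + 4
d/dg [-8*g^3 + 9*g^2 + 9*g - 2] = -24*g^2 + 18*g + 9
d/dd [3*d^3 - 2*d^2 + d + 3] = 9*d^2 - 4*d + 1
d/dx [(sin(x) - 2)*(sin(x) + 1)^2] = -3*cos(x)^3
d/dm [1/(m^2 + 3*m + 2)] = (-2*m - 3)/(m^2 + 3*m + 2)^2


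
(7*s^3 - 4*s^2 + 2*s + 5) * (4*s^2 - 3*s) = 28*s^5 - 37*s^4 + 20*s^3 + 14*s^2 - 15*s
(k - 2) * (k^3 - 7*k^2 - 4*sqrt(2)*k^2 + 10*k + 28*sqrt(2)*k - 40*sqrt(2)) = k^4 - 9*k^3 - 4*sqrt(2)*k^3 + 24*k^2 + 36*sqrt(2)*k^2 - 96*sqrt(2)*k - 20*k + 80*sqrt(2)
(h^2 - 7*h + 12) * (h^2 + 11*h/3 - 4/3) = h^4 - 10*h^3/3 - 15*h^2 + 160*h/3 - 16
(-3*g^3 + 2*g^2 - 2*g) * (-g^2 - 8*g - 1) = 3*g^5 + 22*g^4 - 11*g^3 + 14*g^2 + 2*g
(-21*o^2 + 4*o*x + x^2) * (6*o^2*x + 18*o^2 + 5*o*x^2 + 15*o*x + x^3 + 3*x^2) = -126*o^4*x - 378*o^4 - 81*o^3*x^2 - 243*o^3*x + 5*o^2*x^3 + 15*o^2*x^2 + 9*o*x^4 + 27*o*x^3 + x^5 + 3*x^4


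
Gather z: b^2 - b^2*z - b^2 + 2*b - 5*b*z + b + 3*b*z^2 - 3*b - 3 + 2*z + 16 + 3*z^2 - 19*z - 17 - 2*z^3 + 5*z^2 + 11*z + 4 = -2*z^3 + z^2*(3*b + 8) + z*(-b^2 - 5*b - 6)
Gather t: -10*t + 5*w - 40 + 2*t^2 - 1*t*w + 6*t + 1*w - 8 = 2*t^2 + t*(-w - 4) + 6*w - 48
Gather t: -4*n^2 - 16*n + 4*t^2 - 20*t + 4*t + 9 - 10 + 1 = -4*n^2 - 16*n + 4*t^2 - 16*t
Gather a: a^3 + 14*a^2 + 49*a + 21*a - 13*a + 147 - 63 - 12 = a^3 + 14*a^2 + 57*a + 72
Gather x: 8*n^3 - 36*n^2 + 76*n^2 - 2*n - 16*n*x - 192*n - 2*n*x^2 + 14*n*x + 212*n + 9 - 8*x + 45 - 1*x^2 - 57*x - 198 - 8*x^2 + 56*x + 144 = 8*n^3 + 40*n^2 + 18*n + x^2*(-2*n - 9) + x*(-2*n - 9)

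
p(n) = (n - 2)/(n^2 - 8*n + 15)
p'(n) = (8 - 2*n)*(n - 2)/(n^2 - 8*n + 15)^2 + 1/(n^2 - 8*n + 15)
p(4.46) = -3.12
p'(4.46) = -4.91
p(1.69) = -0.07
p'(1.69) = 0.15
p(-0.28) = -0.13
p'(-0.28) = -0.01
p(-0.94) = -0.13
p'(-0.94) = -0.01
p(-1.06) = -0.12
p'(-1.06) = -0.01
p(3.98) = -1.98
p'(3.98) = -0.92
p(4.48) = -3.22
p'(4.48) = -5.32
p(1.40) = -0.10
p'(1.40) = 0.08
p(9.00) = 0.29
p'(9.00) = -0.08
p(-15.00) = -0.05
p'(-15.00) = 0.00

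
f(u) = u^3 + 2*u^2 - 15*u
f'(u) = 3*u^2 + 4*u - 15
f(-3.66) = 32.66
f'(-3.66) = 10.55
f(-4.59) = 14.28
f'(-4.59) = 29.84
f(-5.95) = -50.59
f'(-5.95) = 67.41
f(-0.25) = 3.86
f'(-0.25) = -15.81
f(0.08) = -1.19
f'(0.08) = -14.66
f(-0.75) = 11.95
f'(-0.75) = -16.31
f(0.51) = -7.00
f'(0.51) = -12.18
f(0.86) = -10.78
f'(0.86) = -9.34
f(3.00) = 0.00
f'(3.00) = 24.00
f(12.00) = 1836.00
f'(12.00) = 465.00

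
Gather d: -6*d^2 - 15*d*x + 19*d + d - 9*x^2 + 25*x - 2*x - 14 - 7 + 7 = -6*d^2 + d*(20 - 15*x) - 9*x^2 + 23*x - 14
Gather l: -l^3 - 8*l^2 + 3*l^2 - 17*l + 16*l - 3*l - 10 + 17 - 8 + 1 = -l^3 - 5*l^2 - 4*l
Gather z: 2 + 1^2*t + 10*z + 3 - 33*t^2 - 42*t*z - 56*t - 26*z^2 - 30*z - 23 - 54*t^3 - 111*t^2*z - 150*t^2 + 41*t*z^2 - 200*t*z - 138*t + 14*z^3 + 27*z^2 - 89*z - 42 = -54*t^3 - 183*t^2 - 193*t + 14*z^3 + z^2*(41*t + 1) + z*(-111*t^2 - 242*t - 109) - 60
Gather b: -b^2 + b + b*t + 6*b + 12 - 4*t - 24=-b^2 + b*(t + 7) - 4*t - 12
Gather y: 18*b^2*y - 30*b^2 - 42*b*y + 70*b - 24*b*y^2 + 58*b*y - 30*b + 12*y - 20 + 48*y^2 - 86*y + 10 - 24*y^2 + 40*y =-30*b^2 + 40*b + y^2*(24 - 24*b) + y*(18*b^2 + 16*b - 34) - 10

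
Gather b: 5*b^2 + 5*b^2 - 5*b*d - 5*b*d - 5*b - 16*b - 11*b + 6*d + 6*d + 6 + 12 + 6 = 10*b^2 + b*(-10*d - 32) + 12*d + 24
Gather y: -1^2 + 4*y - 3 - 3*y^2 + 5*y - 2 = -3*y^2 + 9*y - 6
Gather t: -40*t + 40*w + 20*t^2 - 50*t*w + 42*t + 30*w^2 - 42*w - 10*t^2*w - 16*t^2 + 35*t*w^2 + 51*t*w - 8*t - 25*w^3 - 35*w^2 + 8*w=t^2*(4 - 10*w) + t*(35*w^2 + w - 6) - 25*w^3 - 5*w^2 + 6*w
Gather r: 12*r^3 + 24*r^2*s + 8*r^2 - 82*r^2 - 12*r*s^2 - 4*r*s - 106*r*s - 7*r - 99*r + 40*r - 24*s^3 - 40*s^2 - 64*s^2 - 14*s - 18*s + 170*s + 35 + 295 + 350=12*r^3 + r^2*(24*s - 74) + r*(-12*s^2 - 110*s - 66) - 24*s^3 - 104*s^2 + 138*s + 680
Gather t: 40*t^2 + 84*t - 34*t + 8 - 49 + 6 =40*t^2 + 50*t - 35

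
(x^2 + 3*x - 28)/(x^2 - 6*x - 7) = (-x^2 - 3*x + 28)/(-x^2 + 6*x + 7)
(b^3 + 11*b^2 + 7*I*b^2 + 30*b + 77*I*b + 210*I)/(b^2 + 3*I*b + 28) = (b^2 + 11*b + 30)/(b - 4*I)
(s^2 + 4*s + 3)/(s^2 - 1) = (s + 3)/(s - 1)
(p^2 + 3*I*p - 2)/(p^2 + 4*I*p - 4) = (p + I)/(p + 2*I)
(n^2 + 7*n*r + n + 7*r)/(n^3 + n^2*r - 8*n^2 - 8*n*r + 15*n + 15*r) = (n^2 + 7*n*r + n + 7*r)/(n^3 + n^2*r - 8*n^2 - 8*n*r + 15*n + 15*r)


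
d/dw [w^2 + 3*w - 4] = 2*w + 3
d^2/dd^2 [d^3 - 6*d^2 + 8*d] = 6*d - 12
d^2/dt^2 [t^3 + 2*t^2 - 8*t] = 6*t + 4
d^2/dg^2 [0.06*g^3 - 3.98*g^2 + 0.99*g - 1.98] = 0.36*g - 7.96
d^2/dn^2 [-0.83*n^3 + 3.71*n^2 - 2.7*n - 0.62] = 7.42 - 4.98*n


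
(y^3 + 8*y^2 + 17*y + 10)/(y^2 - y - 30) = (y^2 + 3*y + 2)/(y - 6)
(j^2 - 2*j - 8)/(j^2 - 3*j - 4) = (j + 2)/(j + 1)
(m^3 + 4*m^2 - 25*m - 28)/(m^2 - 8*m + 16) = (m^2 + 8*m + 7)/(m - 4)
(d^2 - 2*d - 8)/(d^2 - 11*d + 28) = (d + 2)/(d - 7)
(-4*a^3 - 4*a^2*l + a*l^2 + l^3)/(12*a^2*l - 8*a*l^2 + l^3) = (-2*a^2 - 3*a*l - l^2)/(l*(6*a - l))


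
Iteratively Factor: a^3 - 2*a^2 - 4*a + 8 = (a + 2)*(a^2 - 4*a + 4) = (a - 2)*(a + 2)*(a - 2)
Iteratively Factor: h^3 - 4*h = (h)*(h^2 - 4) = h*(h + 2)*(h - 2)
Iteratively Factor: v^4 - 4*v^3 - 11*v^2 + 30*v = (v - 2)*(v^3 - 2*v^2 - 15*v) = (v - 2)*(v + 3)*(v^2 - 5*v) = (v - 5)*(v - 2)*(v + 3)*(v)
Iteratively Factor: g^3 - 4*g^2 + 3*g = (g - 3)*(g^2 - g) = (g - 3)*(g - 1)*(g)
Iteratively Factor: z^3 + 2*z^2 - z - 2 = (z - 1)*(z^2 + 3*z + 2) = (z - 1)*(z + 1)*(z + 2)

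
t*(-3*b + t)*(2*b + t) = -6*b^2*t - b*t^2 + t^3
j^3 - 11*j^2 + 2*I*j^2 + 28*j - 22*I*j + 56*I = (j - 7)*(j - 4)*(j + 2*I)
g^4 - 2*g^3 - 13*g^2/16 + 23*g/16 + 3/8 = (g - 2)*(g - 1)*(g + 1/4)*(g + 3/4)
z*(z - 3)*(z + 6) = z^3 + 3*z^2 - 18*z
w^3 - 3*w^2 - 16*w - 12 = (w - 6)*(w + 1)*(w + 2)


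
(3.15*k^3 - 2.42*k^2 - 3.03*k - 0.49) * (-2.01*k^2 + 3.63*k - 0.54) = -6.3315*k^5 + 16.2987*k^4 - 4.3953*k^3 - 8.7072*k^2 - 0.1425*k + 0.2646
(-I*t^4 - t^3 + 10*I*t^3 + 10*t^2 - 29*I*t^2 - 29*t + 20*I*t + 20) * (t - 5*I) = -I*t^5 - 6*t^4 + 10*I*t^4 + 60*t^3 - 24*I*t^3 - 174*t^2 - 30*I*t^2 + 120*t + 145*I*t - 100*I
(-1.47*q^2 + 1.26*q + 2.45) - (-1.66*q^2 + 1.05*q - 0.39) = 0.19*q^2 + 0.21*q + 2.84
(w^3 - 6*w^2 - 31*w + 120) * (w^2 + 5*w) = w^5 - w^4 - 61*w^3 - 35*w^2 + 600*w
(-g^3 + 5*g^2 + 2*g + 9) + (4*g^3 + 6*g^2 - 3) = 3*g^3 + 11*g^2 + 2*g + 6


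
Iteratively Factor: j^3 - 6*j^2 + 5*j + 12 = (j + 1)*(j^2 - 7*j + 12) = (j - 4)*(j + 1)*(j - 3)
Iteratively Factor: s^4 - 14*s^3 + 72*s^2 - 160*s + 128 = (s - 4)*(s^3 - 10*s^2 + 32*s - 32) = (s - 4)^2*(s^2 - 6*s + 8) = (s - 4)^2*(s - 2)*(s - 4)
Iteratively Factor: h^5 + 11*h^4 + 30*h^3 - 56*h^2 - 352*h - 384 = (h + 4)*(h^4 + 7*h^3 + 2*h^2 - 64*h - 96) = (h + 2)*(h + 4)*(h^3 + 5*h^2 - 8*h - 48) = (h + 2)*(h + 4)^2*(h^2 + h - 12) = (h - 3)*(h + 2)*(h + 4)^2*(h + 4)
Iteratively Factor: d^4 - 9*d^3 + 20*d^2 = (d)*(d^3 - 9*d^2 + 20*d) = d^2*(d^2 - 9*d + 20) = d^2*(d - 5)*(d - 4)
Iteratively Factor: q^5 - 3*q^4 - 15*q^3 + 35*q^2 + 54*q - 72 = (q - 1)*(q^4 - 2*q^3 - 17*q^2 + 18*q + 72) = (q - 3)*(q - 1)*(q^3 + q^2 - 14*q - 24) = (q - 3)*(q - 1)*(q + 3)*(q^2 - 2*q - 8) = (q - 3)*(q - 1)*(q + 2)*(q + 3)*(q - 4)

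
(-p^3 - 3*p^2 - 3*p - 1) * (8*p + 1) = -8*p^4 - 25*p^3 - 27*p^2 - 11*p - 1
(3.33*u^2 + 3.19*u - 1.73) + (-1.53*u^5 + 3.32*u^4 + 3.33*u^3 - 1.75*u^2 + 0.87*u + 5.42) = -1.53*u^5 + 3.32*u^4 + 3.33*u^3 + 1.58*u^2 + 4.06*u + 3.69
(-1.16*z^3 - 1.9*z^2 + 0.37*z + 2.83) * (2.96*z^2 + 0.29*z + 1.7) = -3.4336*z^5 - 5.9604*z^4 - 1.4278*z^3 + 5.2541*z^2 + 1.4497*z + 4.811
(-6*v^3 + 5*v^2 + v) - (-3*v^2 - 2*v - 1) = -6*v^3 + 8*v^2 + 3*v + 1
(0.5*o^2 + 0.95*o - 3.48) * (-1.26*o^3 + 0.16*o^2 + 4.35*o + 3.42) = -0.63*o^5 - 1.117*o^4 + 6.7118*o^3 + 5.2857*o^2 - 11.889*o - 11.9016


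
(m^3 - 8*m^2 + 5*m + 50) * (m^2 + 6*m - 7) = m^5 - 2*m^4 - 50*m^3 + 136*m^2 + 265*m - 350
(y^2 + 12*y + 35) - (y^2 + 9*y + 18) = 3*y + 17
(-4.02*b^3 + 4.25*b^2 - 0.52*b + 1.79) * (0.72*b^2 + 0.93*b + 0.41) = -2.8944*b^5 - 0.6786*b^4 + 1.9299*b^3 + 2.5477*b^2 + 1.4515*b + 0.7339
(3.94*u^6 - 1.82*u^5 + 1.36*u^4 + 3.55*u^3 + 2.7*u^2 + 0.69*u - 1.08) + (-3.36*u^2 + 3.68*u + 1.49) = 3.94*u^6 - 1.82*u^5 + 1.36*u^4 + 3.55*u^3 - 0.66*u^2 + 4.37*u + 0.41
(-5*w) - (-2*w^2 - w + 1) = 2*w^2 - 4*w - 1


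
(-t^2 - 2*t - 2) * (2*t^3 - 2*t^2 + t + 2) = -2*t^5 - 2*t^4 - t^3 - 6*t - 4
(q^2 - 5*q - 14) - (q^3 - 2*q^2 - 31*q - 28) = -q^3 + 3*q^2 + 26*q + 14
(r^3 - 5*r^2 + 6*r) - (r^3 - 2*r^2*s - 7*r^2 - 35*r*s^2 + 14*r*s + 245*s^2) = 2*r^2*s + 2*r^2 + 35*r*s^2 - 14*r*s + 6*r - 245*s^2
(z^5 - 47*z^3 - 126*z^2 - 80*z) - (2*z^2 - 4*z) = z^5 - 47*z^3 - 128*z^2 - 76*z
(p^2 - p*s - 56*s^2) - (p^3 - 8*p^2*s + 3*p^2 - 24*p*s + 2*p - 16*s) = -p^3 + 8*p^2*s - 2*p^2 + 23*p*s - 2*p - 56*s^2 + 16*s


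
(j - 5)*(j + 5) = j^2 - 25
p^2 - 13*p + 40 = (p - 8)*(p - 5)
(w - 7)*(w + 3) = w^2 - 4*w - 21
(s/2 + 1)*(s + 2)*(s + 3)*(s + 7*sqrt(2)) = s^4/2 + 7*s^3/2 + 7*sqrt(2)*s^3/2 + 8*s^2 + 49*sqrt(2)*s^2/2 + 6*s + 56*sqrt(2)*s + 42*sqrt(2)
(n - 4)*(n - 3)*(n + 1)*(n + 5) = n^4 - n^3 - 25*n^2 + 37*n + 60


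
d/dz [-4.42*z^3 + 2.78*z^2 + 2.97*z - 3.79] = -13.26*z^2 + 5.56*z + 2.97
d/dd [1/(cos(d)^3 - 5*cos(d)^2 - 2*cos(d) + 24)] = (3*cos(d)^2 - 10*cos(d) - 2)*sin(d)/(cos(d)^3 - 5*cos(d)^2 - 2*cos(d) + 24)^2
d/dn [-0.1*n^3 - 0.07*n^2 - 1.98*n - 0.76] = -0.3*n^2 - 0.14*n - 1.98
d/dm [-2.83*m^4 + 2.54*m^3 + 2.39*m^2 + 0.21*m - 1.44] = -11.32*m^3 + 7.62*m^2 + 4.78*m + 0.21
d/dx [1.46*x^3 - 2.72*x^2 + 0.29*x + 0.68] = 4.38*x^2 - 5.44*x + 0.29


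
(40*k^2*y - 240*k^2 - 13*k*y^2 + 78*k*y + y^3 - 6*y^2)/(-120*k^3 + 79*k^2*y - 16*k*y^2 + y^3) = (y - 6)/(-3*k + y)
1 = 1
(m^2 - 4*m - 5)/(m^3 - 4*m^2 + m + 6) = (m - 5)/(m^2 - 5*m + 6)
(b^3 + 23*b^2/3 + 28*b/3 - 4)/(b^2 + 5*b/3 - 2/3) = b + 6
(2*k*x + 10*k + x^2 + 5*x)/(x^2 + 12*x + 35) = (2*k + x)/(x + 7)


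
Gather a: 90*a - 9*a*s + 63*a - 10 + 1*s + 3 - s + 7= a*(153 - 9*s)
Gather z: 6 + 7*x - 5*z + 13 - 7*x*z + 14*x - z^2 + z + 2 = 21*x - z^2 + z*(-7*x - 4) + 21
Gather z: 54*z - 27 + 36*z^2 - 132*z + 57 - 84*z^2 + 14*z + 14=-48*z^2 - 64*z + 44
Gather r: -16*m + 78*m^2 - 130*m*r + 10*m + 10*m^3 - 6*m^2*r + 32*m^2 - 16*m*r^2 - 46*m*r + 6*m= 10*m^3 + 110*m^2 - 16*m*r^2 + r*(-6*m^2 - 176*m)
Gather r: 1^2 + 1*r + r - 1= 2*r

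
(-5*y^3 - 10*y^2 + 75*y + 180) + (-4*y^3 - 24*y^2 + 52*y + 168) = -9*y^3 - 34*y^2 + 127*y + 348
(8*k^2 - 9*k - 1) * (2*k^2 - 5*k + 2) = 16*k^4 - 58*k^3 + 59*k^2 - 13*k - 2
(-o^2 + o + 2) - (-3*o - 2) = -o^2 + 4*o + 4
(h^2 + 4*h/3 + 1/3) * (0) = 0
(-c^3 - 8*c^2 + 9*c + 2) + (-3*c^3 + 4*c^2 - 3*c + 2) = -4*c^3 - 4*c^2 + 6*c + 4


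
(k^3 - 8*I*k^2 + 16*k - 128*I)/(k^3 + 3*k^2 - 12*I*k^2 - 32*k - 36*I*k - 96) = (k + 4*I)/(k + 3)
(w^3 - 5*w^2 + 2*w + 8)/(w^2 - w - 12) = (w^2 - w - 2)/(w + 3)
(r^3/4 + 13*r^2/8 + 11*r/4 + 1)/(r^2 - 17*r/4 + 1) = (2*r^3 + 13*r^2 + 22*r + 8)/(2*(4*r^2 - 17*r + 4))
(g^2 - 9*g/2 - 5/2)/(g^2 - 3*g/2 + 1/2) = (2*g^2 - 9*g - 5)/(2*g^2 - 3*g + 1)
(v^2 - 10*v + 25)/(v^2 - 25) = (v - 5)/(v + 5)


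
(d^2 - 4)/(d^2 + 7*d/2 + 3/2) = 2*(d^2 - 4)/(2*d^2 + 7*d + 3)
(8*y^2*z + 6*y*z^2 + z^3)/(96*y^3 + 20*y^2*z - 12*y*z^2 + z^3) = z*(4*y + z)/(48*y^2 - 14*y*z + z^2)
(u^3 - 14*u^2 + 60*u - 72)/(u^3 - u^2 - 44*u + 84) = (u - 6)/(u + 7)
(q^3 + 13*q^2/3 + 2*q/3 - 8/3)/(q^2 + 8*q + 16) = (3*q^2 + q - 2)/(3*(q + 4))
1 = 1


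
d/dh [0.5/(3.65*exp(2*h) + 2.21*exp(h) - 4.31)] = (-3.65*exp(h) - 1.105)*exp(h)/(3.65*exp(2*h) + 2.21*exp(h) - 4.31)^2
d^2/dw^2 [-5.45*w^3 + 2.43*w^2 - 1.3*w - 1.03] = 4.86 - 32.7*w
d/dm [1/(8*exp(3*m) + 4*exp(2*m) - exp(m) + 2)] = (-24*exp(2*m) - 8*exp(m) + 1)*exp(m)/(8*exp(3*m) + 4*exp(2*m) - exp(m) + 2)^2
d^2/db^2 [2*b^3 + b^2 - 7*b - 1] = 12*b + 2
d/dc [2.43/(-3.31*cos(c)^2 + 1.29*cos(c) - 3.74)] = (3.1347 - 16.0866*cos(c))*sin(c)/(3.31*cos(c)^2 - 1.29*cos(c) + 3.74)^2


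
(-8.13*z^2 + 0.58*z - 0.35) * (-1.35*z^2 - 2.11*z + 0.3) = 10.9755*z^4 + 16.3713*z^3 - 3.1903*z^2 + 0.9125*z - 0.105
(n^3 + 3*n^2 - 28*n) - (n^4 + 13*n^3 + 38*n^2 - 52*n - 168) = -n^4 - 12*n^3 - 35*n^2 + 24*n + 168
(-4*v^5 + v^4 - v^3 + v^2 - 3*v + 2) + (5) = -4*v^5 + v^4 - v^3 + v^2 - 3*v + 7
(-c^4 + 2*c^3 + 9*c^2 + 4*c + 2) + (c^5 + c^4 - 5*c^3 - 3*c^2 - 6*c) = c^5 - 3*c^3 + 6*c^2 - 2*c + 2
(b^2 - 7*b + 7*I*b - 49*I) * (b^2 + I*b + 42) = b^4 - 7*b^3 + 8*I*b^3 + 35*b^2 - 56*I*b^2 - 245*b + 294*I*b - 2058*I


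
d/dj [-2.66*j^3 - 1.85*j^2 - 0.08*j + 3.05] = -7.98*j^2 - 3.7*j - 0.08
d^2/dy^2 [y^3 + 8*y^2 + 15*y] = 6*y + 16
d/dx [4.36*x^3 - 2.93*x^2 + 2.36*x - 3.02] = 13.08*x^2 - 5.86*x + 2.36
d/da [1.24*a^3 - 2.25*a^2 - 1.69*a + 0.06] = 3.72*a^2 - 4.5*a - 1.69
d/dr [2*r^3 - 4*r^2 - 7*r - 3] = 6*r^2 - 8*r - 7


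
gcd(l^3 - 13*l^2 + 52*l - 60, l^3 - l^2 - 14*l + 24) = l - 2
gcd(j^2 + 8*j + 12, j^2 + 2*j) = j + 2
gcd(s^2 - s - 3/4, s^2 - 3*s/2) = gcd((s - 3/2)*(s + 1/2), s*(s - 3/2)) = s - 3/2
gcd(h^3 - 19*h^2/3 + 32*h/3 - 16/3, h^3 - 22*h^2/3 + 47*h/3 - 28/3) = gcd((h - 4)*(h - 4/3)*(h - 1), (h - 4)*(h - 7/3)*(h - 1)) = h^2 - 5*h + 4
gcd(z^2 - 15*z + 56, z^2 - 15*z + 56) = z^2 - 15*z + 56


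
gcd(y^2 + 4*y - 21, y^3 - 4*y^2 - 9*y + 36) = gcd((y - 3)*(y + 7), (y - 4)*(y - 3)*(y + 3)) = y - 3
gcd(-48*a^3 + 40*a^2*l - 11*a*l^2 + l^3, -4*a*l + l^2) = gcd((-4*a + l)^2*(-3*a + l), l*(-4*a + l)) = 4*a - l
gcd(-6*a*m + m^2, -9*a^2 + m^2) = 1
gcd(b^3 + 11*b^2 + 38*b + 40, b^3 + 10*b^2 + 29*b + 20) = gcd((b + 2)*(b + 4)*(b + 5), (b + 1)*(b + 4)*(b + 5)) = b^2 + 9*b + 20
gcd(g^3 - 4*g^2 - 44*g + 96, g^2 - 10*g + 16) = g^2 - 10*g + 16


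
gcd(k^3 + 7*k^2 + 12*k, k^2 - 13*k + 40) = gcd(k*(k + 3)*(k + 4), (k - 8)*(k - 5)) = 1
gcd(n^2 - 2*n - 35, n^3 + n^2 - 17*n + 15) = n + 5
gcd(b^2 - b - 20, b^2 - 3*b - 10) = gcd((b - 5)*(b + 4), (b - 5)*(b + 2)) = b - 5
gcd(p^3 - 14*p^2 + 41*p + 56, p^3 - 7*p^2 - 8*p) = p^2 - 7*p - 8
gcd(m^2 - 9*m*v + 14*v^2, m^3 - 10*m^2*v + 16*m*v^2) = -m + 2*v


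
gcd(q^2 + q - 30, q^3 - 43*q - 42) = q + 6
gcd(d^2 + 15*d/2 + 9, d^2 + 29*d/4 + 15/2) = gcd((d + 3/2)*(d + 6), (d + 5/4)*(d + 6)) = d + 6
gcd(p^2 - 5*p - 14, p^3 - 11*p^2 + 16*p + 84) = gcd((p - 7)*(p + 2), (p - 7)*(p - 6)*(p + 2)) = p^2 - 5*p - 14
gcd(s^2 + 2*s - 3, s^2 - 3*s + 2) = s - 1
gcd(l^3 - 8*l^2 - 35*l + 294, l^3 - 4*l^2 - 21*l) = l - 7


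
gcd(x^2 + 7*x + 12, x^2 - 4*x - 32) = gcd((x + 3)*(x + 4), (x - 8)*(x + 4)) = x + 4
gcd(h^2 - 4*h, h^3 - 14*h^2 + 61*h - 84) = h - 4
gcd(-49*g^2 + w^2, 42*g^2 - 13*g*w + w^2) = -7*g + w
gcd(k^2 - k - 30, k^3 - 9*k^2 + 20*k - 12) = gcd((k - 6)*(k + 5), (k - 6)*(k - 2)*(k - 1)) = k - 6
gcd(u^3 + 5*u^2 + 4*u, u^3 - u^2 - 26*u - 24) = u^2 + 5*u + 4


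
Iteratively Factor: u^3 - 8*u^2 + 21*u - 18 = (u - 2)*(u^2 - 6*u + 9) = (u - 3)*(u - 2)*(u - 3)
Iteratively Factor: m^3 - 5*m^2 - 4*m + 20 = (m - 2)*(m^2 - 3*m - 10) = (m - 2)*(m + 2)*(m - 5)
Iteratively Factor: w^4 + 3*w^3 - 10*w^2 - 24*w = (w + 2)*(w^3 + w^2 - 12*w) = (w - 3)*(w + 2)*(w^2 + 4*w) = w*(w - 3)*(w + 2)*(w + 4)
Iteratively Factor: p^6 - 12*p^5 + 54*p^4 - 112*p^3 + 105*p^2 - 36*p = (p - 3)*(p^5 - 9*p^4 + 27*p^3 - 31*p^2 + 12*p) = p*(p - 3)*(p^4 - 9*p^3 + 27*p^2 - 31*p + 12) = p*(p - 3)*(p - 1)*(p^3 - 8*p^2 + 19*p - 12) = p*(p - 3)^2*(p - 1)*(p^2 - 5*p + 4) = p*(p - 4)*(p - 3)^2*(p - 1)*(p - 1)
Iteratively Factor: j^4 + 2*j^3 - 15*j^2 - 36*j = (j - 4)*(j^3 + 6*j^2 + 9*j) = (j - 4)*(j + 3)*(j^2 + 3*j) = (j - 4)*(j + 3)^2*(j)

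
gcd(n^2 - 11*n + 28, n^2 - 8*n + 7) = n - 7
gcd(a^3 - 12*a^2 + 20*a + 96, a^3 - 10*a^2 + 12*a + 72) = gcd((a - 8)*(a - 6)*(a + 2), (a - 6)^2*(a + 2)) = a^2 - 4*a - 12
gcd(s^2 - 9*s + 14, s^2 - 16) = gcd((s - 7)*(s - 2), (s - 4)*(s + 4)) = 1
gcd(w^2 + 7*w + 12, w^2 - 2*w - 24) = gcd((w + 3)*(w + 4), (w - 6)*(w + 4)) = w + 4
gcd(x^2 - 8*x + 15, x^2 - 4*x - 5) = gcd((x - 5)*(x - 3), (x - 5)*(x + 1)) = x - 5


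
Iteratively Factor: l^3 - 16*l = (l + 4)*(l^2 - 4*l) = (l - 4)*(l + 4)*(l)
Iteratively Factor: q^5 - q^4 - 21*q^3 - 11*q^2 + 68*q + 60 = (q - 5)*(q^4 + 4*q^3 - q^2 - 16*q - 12) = (q - 5)*(q + 1)*(q^3 + 3*q^2 - 4*q - 12) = (q - 5)*(q + 1)*(q + 2)*(q^2 + q - 6) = (q - 5)*(q - 2)*(q + 1)*(q + 2)*(q + 3)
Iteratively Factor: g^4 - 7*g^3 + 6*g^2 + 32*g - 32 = (g - 4)*(g^3 - 3*g^2 - 6*g + 8) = (g - 4)^2*(g^2 + g - 2) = (g - 4)^2*(g - 1)*(g + 2)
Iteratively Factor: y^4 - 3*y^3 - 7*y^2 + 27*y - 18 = (y + 3)*(y^3 - 6*y^2 + 11*y - 6) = (y - 3)*(y + 3)*(y^2 - 3*y + 2) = (y - 3)*(y - 2)*(y + 3)*(y - 1)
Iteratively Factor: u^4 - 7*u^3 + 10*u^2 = (u - 2)*(u^3 - 5*u^2) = u*(u - 2)*(u^2 - 5*u) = u*(u - 5)*(u - 2)*(u)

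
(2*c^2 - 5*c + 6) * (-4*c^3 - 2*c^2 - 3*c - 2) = -8*c^5 + 16*c^4 - 20*c^3 - c^2 - 8*c - 12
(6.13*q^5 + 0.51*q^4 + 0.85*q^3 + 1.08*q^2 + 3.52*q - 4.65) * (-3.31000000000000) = -20.2903*q^5 - 1.6881*q^4 - 2.8135*q^3 - 3.5748*q^2 - 11.6512*q + 15.3915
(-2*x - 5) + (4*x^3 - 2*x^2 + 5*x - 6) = 4*x^3 - 2*x^2 + 3*x - 11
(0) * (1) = 0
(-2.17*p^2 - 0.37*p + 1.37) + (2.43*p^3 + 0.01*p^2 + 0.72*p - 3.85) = 2.43*p^3 - 2.16*p^2 + 0.35*p - 2.48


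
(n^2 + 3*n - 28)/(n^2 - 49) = (n - 4)/(n - 7)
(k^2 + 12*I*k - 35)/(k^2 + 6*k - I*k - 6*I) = (k^2 + 12*I*k - 35)/(k^2 + k*(6 - I) - 6*I)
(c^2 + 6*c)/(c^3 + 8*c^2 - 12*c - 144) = c/(c^2 + 2*c - 24)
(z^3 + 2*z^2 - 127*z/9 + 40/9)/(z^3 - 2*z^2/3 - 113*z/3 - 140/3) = (9*z^2 - 27*z + 8)/(3*(3*z^2 - 17*z - 28))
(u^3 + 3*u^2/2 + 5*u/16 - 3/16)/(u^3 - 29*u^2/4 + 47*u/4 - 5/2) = (4*u^2 + 7*u + 3)/(4*(u^2 - 7*u + 10))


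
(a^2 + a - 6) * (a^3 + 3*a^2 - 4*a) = a^5 + 4*a^4 - 7*a^3 - 22*a^2 + 24*a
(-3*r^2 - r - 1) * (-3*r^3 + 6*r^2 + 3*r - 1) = 9*r^5 - 15*r^4 - 12*r^3 - 6*r^2 - 2*r + 1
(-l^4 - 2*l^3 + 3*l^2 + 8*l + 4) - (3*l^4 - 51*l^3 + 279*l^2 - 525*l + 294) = -4*l^4 + 49*l^3 - 276*l^2 + 533*l - 290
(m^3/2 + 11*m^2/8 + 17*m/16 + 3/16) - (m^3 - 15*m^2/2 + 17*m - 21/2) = -m^3/2 + 71*m^2/8 - 255*m/16 + 171/16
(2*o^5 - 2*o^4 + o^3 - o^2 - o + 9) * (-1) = -2*o^5 + 2*o^4 - o^3 + o^2 + o - 9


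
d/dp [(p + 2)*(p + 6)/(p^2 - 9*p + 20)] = (-17*p^2 + 16*p + 268)/(p^4 - 18*p^3 + 121*p^2 - 360*p + 400)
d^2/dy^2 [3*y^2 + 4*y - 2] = 6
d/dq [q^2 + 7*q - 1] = 2*q + 7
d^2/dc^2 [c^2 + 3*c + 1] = 2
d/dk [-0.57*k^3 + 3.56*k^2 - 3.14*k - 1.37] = -1.71*k^2 + 7.12*k - 3.14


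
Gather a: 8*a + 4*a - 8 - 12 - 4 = 12*a - 24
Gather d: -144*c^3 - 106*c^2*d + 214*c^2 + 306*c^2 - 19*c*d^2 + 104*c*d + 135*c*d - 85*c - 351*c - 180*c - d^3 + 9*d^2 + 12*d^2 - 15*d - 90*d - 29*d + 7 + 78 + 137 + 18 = -144*c^3 + 520*c^2 - 616*c - d^3 + d^2*(21 - 19*c) + d*(-106*c^2 + 239*c - 134) + 240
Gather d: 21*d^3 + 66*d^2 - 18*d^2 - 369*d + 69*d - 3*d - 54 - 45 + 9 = 21*d^3 + 48*d^2 - 303*d - 90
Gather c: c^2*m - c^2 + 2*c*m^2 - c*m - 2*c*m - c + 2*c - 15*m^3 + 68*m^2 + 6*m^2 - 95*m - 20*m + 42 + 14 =c^2*(m - 1) + c*(2*m^2 - 3*m + 1) - 15*m^3 + 74*m^2 - 115*m + 56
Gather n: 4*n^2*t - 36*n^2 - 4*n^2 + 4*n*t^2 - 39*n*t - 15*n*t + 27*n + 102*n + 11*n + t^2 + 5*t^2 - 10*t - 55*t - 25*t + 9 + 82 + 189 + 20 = n^2*(4*t - 40) + n*(4*t^2 - 54*t + 140) + 6*t^2 - 90*t + 300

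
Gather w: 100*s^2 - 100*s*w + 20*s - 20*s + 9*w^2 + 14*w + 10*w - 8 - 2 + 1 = 100*s^2 + 9*w^2 + w*(24 - 100*s) - 9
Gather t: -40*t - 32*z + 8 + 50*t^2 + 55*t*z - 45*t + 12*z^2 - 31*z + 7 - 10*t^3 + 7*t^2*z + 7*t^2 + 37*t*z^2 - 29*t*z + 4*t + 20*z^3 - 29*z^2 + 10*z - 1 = -10*t^3 + t^2*(7*z + 57) + t*(37*z^2 + 26*z - 81) + 20*z^3 - 17*z^2 - 53*z + 14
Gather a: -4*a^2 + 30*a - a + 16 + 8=-4*a^2 + 29*a + 24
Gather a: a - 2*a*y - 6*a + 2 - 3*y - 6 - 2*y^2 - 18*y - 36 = a*(-2*y - 5) - 2*y^2 - 21*y - 40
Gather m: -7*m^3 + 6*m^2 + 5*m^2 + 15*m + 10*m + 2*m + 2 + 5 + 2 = -7*m^3 + 11*m^2 + 27*m + 9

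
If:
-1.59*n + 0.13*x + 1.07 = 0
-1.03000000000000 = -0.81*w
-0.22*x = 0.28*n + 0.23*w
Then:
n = 0.51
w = 1.27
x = -1.98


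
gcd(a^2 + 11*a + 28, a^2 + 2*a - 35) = a + 7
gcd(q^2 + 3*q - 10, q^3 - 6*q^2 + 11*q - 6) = q - 2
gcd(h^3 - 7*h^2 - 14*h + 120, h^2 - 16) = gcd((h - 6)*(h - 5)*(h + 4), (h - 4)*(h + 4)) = h + 4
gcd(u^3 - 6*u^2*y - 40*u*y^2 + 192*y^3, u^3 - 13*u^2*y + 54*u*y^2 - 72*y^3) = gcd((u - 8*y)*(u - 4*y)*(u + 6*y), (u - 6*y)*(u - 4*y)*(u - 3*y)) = -u + 4*y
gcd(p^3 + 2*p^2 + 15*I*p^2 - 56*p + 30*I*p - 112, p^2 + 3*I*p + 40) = p + 8*I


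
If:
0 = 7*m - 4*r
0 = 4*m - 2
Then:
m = 1/2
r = 7/8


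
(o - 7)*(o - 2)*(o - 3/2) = o^3 - 21*o^2/2 + 55*o/2 - 21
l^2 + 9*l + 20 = (l + 4)*(l + 5)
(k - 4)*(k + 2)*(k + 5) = k^3 + 3*k^2 - 18*k - 40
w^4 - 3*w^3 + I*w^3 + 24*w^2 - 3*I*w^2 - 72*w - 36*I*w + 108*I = (w - 3)*(w - 3*I)*(w - 2*I)*(w + 6*I)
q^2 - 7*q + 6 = (q - 6)*(q - 1)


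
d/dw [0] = 0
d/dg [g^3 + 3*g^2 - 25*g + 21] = 3*g^2 + 6*g - 25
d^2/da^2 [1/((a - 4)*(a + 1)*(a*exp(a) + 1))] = (2*(a - 4)^2*(a + 1)^4*exp(2*a) - (a - 4)^2*(a + 1)^2*(a + 2)*(a*exp(a) + 1)*exp(a) + 2*(a - 4)^2*(a + 1)^2*(a*exp(a) + 1)*exp(a) + 2*(a - 4)^2*(a*exp(a) + 1)^2 + 2*(a - 4)*(a + 1)^3*(a*exp(a) + 1)*exp(a) + 2*(a - 4)*(a + 1)*(a*exp(a) + 1)^2 + 2*(a + 1)^2*(a*exp(a) + 1)^2)/((a - 4)^3*(a + 1)^3*(a*exp(a) + 1)^3)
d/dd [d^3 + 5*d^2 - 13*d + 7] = 3*d^2 + 10*d - 13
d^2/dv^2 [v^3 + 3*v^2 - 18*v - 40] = 6*v + 6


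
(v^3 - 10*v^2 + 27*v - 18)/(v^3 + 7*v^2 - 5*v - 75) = (v^2 - 7*v + 6)/(v^2 + 10*v + 25)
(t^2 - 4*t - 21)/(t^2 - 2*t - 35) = (t + 3)/(t + 5)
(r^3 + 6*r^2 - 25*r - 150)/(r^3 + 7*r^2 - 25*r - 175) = (r + 6)/(r + 7)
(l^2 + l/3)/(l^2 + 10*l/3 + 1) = l/(l + 3)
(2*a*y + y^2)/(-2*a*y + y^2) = (2*a + y)/(-2*a + y)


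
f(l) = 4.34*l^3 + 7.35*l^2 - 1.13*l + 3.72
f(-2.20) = -4.43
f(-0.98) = 7.80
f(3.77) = 336.47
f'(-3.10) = 78.42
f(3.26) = 228.51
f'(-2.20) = 29.55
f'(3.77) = 239.34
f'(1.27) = 38.54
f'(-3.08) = 77.11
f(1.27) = 23.03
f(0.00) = 3.72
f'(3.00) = 160.15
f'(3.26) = 185.16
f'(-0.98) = -3.03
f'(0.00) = -1.13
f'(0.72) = 16.20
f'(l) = 13.02*l^2 + 14.7*l - 1.13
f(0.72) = 8.34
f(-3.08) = -49.88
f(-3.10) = -51.44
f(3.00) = 183.66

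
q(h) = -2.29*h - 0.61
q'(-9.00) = -2.29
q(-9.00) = 20.00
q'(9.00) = -2.29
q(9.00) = -21.22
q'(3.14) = -2.29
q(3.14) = -7.80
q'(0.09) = -2.29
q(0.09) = -0.82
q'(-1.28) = -2.29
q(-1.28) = 2.32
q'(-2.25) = -2.29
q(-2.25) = 4.54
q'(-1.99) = -2.29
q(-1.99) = 3.95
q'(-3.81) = -2.29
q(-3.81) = 8.11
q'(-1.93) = -2.29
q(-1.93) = 3.81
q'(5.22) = -2.29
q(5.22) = -12.56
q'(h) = -2.29000000000000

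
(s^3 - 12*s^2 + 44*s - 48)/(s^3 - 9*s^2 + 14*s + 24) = (s - 2)/(s + 1)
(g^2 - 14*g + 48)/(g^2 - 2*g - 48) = (g - 6)/(g + 6)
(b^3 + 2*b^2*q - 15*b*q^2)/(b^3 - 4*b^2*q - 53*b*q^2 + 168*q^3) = b*(-b - 5*q)/(-b^2 + b*q + 56*q^2)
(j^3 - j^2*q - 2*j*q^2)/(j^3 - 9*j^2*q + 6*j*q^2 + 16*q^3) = j/(j - 8*q)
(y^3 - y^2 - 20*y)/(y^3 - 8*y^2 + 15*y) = (y + 4)/(y - 3)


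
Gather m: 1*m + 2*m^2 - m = 2*m^2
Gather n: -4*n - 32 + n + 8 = -3*n - 24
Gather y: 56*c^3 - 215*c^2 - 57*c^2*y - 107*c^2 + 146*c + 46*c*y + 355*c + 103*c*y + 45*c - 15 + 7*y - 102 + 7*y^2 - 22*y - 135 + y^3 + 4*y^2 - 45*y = 56*c^3 - 322*c^2 + 546*c + y^3 + 11*y^2 + y*(-57*c^2 + 149*c - 60) - 252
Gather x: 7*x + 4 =7*x + 4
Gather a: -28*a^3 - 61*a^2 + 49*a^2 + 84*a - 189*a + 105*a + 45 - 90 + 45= -28*a^3 - 12*a^2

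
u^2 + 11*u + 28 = (u + 4)*(u + 7)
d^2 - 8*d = d*(d - 8)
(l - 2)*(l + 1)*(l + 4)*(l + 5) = l^4 + 8*l^3 + 9*l^2 - 38*l - 40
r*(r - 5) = r^2 - 5*r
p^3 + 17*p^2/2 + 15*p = p*(p + 5/2)*(p + 6)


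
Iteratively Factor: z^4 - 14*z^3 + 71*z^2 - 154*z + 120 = (z - 3)*(z^3 - 11*z^2 + 38*z - 40) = (z - 4)*(z - 3)*(z^2 - 7*z + 10) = (z - 5)*(z - 4)*(z - 3)*(z - 2)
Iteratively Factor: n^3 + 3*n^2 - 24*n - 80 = (n - 5)*(n^2 + 8*n + 16) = (n - 5)*(n + 4)*(n + 4)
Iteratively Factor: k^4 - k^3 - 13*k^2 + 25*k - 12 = (k + 4)*(k^3 - 5*k^2 + 7*k - 3) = (k - 1)*(k + 4)*(k^2 - 4*k + 3) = (k - 3)*(k - 1)*(k + 4)*(k - 1)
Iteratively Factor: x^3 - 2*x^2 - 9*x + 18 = (x - 3)*(x^2 + x - 6) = (x - 3)*(x - 2)*(x + 3)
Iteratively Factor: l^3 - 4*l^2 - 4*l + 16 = (l + 2)*(l^2 - 6*l + 8) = (l - 2)*(l + 2)*(l - 4)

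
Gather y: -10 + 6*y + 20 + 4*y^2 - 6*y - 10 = 4*y^2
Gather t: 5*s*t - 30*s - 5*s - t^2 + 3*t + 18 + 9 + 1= -35*s - t^2 + t*(5*s + 3) + 28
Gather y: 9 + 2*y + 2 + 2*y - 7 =4*y + 4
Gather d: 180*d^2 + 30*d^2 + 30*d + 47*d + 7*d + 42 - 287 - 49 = 210*d^2 + 84*d - 294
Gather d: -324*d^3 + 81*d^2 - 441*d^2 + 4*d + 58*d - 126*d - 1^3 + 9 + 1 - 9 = -324*d^3 - 360*d^2 - 64*d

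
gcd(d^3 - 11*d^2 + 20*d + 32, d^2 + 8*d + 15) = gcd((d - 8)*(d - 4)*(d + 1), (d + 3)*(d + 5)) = 1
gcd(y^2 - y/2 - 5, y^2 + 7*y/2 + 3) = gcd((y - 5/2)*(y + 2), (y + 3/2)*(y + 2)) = y + 2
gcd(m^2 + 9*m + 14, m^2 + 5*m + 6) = m + 2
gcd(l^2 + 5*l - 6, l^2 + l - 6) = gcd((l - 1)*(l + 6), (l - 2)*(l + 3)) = 1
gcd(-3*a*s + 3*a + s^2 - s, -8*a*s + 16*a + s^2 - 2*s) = 1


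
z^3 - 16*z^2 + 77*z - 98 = (z - 7)^2*(z - 2)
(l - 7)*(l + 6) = l^2 - l - 42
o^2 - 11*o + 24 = (o - 8)*(o - 3)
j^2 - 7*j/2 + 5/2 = (j - 5/2)*(j - 1)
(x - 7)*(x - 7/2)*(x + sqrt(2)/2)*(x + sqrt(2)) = x^4 - 21*x^3/2 + 3*sqrt(2)*x^3/2 - 63*sqrt(2)*x^2/4 + 51*x^2/2 - 21*x/2 + 147*sqrt(2)*x/4 + 49/2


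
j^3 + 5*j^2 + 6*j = j*(j + 2)*(j + 3)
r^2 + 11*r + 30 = (r + 5)*(r + 6)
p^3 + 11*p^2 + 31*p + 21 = (p + 1)*(p + 3)*(p + 7)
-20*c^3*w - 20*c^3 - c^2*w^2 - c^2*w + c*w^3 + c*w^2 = (-5*c + w)*(4*c + w)*(c*w + c)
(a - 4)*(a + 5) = a^2 + a - 20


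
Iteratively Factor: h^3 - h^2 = (h)*(h^2 - h) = h*(h - 1)*(h)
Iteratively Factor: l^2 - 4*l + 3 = (l - 1)*(l - 3)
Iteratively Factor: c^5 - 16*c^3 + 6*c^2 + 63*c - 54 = (c + 3)*(c^4 - 3*c^3 - 7*c^2 + 27*c - 18) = (c - 3)*(c + 3)*(c^3 - 7*c + 6) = (c - 3)*(c + 3)^2*(c^2 - 3*c + 2) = (c - 3)*(c - 1)*(c + 3)^2*(c - 2)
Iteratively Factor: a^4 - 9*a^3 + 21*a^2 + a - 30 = (a - 2)*(a^3 - 7*a^2 + 7*a + 15) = (a - 5)*(a - 2)*(a^2 - 2*a - 3) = (a - 5)*(a - 3)*(a - 2)*(a + 1)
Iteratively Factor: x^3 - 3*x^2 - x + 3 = (x + 1)*(x^2 - 4*x + 3) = (x - 3)*(x + 1)*(x - 1)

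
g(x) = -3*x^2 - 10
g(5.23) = -92.06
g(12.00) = -442.00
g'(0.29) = -1.74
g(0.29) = -10.25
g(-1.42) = -16.05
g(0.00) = -10.00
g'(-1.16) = 6.96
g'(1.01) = -6.06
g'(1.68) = -10.08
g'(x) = -6*x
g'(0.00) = 0.00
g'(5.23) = -31.38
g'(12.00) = -72.00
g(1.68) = -18.47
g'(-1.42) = 8.52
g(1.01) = -13.06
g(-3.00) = -37.00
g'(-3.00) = 18.00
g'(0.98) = -5.88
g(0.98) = -12.88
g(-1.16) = -14.04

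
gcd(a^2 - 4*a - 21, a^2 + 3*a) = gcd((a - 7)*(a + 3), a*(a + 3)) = a + 3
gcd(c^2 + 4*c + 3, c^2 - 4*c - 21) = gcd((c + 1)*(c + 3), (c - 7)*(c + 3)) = c + 3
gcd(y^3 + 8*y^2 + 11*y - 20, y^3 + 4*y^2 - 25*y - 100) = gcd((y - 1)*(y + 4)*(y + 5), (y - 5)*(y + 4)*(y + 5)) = y^2 + 9*y + 20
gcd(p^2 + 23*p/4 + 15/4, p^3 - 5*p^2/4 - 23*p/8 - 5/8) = 1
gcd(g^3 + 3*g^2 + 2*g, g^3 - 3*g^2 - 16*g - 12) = g^2 + 3*g + 2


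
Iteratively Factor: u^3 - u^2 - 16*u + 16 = (u - 4)*(u^2 + 3*u - 4) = (u - 4)*(u + 4)*(u - 1)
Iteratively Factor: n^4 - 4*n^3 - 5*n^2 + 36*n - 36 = (n + 3)*(n^3 - 7*n^2 + 16*n - 12) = (n - 2)*(n + 3)*(n^2 - 5*n + 6) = (n - 2)^2*(n + 3)*(n - 3)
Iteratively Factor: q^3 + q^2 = (q + 1)*(q^2) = q*(q + 1)*(q)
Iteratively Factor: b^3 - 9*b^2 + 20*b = (b - 5)*(b^2 - 4*b) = (b - 5)*(b - 4)*(b)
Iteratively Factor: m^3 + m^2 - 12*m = (m - 3)*(m^2 + 4*m) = (m - 3)*(m + 4)*(m)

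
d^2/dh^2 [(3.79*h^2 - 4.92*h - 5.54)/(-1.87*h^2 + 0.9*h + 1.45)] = (21.652356*h^3 + 54.577446*h^2 + 24.10056*h + 10.24007)/(6.539203*h^6 - 9.44163*h^5 - 10.667415*h^4 + 13.9131*h^3 + 8.271525*h^2 - 5.67675*h - 3.048625)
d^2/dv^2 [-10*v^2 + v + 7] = -20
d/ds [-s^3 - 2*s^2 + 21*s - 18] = -3*s^2 - 4*s + 21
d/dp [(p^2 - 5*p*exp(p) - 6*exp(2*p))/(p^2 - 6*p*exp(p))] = (p - 1)*exp(p)/p^2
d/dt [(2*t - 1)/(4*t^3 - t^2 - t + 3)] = (8*t^3 - 2*t^2 - 2*t + (2*t - 1)*(-12*t^2 + 2*t + 1) + 6)/(4*t^3 - t^2 - t + 3)^2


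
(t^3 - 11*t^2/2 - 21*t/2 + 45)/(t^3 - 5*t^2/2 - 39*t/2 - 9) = (2*t - 5)/(2*t + 1)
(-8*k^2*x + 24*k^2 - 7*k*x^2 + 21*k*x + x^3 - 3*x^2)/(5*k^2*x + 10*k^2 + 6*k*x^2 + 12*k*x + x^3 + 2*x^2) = (-8*k*x + 24*k + x^2 - 3*x)/(5*k*x + 10*k + x^2 + 2*x)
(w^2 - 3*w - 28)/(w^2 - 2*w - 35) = (w + 4)/(w + 5)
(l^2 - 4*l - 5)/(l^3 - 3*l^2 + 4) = (l - 5)/(l^2 - 4*l + 4)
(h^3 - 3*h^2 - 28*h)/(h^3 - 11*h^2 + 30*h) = (h^2 - 3*h - 28)/(h^2 - 11*h + 30)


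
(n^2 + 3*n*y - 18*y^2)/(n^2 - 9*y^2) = (n + 6*y)/(n + 3*y)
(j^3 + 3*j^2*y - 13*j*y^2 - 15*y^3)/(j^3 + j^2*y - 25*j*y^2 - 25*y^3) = (-j + 3*y)/(-j + 5*y)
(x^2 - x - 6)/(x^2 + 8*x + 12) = (x - 3)/(x + 6)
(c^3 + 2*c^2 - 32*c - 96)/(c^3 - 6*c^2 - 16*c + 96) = (c + 4)/(c - 4)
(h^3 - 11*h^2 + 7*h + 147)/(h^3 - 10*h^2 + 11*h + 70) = (h^2 - 4*h - 21)/(h^2 - 3*h - 10)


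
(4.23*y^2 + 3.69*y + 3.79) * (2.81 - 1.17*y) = -4.9491*y^3 + 7.569*y^2 + 5.9346*y + 10.6499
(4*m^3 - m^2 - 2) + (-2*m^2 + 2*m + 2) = 4*m^3 - 3*m^2 + 2*m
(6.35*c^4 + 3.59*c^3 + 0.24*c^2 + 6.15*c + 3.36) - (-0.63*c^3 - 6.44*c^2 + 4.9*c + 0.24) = 6.35*c^4 + 4.22*c^3 + 6.68*c^2 + 1.25*c + 3.12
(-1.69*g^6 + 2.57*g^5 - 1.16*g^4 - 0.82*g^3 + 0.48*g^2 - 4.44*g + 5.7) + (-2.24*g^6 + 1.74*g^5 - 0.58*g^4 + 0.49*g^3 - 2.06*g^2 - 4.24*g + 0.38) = -3.93*g^6 + 4.31*g^5 - 1.74*g^4 - 0.33*g^3 - 1.58*g^2 - 8.68*g + 6.08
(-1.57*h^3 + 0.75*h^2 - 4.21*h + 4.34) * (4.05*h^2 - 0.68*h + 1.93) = -6.3585*h^5 + 4.1051*h^4 - 20.5906*h^3 + 21.8873*h^2 - 11.0765*h + 8.3762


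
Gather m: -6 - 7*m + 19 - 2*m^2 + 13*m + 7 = -2*m^2 + 6*m + 20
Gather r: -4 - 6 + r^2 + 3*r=r^2 + 3*r - 10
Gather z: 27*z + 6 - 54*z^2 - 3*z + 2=-54*z^2 + 24*z + 8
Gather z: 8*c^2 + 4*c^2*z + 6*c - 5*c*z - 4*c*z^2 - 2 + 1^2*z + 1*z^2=8*c^2 + 6*c + z^2*(1 - 4*c) + z*(4*c^2 - 5*c + 1) - 2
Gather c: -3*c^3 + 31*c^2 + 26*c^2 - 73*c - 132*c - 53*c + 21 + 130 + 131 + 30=-3*c^3 + 57*c^2 - 258*c + 312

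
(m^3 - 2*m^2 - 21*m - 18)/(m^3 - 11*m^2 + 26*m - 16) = (m^3 - 2*m^2 - 21*m - 18)/(m^3 - 11*m^2 + 26*m - 16)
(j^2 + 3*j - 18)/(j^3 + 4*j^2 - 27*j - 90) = (j - 3)/(j^2 - 2*j - 15)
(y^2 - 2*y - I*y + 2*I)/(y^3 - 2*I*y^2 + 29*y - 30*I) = (y - 2)/(y^2 - I*y + 30)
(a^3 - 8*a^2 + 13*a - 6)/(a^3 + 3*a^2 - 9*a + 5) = (a - 6)/(a + 5)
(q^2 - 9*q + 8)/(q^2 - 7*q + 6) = (q - 8)/(q - 6)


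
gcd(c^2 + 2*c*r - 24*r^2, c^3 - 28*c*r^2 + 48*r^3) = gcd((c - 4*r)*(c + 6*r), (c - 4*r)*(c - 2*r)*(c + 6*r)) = -c^2 - 2*c*r + 24*r^2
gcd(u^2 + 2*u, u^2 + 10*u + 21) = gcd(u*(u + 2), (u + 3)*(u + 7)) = 1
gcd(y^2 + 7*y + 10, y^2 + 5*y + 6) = y + 2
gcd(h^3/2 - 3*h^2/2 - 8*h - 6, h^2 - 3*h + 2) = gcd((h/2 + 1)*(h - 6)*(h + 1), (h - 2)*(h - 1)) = 1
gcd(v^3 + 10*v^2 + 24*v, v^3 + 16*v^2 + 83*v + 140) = v + 4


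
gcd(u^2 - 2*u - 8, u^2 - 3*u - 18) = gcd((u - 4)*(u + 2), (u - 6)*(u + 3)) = 1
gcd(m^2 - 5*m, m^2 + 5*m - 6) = 1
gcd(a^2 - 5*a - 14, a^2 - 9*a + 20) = 1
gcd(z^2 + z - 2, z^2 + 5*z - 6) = z - 1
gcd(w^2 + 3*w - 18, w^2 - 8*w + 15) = w - 3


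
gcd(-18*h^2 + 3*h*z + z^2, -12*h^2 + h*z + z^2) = -3*h + z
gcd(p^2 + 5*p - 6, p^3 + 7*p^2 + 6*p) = p + 6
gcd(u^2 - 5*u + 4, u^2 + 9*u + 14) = 1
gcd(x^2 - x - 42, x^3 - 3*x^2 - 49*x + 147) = x - 7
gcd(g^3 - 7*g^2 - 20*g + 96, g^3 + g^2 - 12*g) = g^2 + g - 12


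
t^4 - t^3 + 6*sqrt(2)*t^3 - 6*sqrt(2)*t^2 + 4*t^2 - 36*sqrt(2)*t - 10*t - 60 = (t - 3)*(t + 2)*(t + sqrt(2))*(t + 5*sqrt(2))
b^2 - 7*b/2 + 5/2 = (b - 5/2)*(b - 1)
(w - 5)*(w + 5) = w^2 - 25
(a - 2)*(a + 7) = a^2 + 5*a - 14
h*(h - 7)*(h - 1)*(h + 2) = h^4 - 6*h^3 - 9*h^2 + 14*h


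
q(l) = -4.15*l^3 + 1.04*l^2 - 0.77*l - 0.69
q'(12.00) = -1768.61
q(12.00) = -7031.37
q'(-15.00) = -2833.22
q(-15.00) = 14251.11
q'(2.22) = -57.51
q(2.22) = -42.68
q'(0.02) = -0.73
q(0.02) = -0.71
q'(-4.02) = -210.33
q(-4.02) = 288.82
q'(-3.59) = -168.69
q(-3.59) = 207.49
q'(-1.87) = -48.20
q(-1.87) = 31.52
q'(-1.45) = -29.96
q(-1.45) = 15.26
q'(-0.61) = -6.67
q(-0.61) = 1.11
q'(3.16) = -118.52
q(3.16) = -123.69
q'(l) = -12.45*l^2 + 2.08*l - 0.77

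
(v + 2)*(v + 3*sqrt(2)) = v^2 + 2*v + 3*sqrt(2)*v + 6*sqrt(2)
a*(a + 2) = a^2 + 2*a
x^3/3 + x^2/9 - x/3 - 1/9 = (x/3 + 1/3)*(x - 1)*(x + 1/3)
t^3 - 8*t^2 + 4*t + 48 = (t - 6)*(t - 4)*(t + 2)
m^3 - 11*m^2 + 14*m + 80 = (m - 8)*(m - 5)*(m + 2)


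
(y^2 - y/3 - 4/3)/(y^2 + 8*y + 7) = (y - 4/3)/(y + 7)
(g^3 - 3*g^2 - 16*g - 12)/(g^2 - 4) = (g^2 - 5*g - 6)/(g - 2)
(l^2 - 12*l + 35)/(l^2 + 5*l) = (l^2 - 12*l + 35)/(l*(l + 5))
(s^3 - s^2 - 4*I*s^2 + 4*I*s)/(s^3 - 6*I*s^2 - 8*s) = (s - 1)/(s - 2*I)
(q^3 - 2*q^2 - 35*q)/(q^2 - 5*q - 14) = q*(q + 5)/(q + 2)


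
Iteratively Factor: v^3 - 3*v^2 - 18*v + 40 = (v + 4)*(v^2 - 7*v + 10) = (v - 5)*(v + 4)*(v - 2)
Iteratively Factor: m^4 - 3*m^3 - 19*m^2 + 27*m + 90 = (m + 3)*(m^3 - 6*m^2 - m + 30) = (m - 3)*(m + 3)*(m^2 - 3*m - 10) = (m - 5)*(m - 3)*(m + 3)*(m + 2)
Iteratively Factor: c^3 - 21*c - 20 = (c - 5)*(c^2 + 5*c + 4) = (c - 5)*(c + 4)*(c + 1)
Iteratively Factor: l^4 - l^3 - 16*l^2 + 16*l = (l + 4)*(l^3 - 5*l^2 + 4*l) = (l - 1)*(l + 4)*(l^2 - 4*l) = (l - 4)*(l - 1)*(l + 4)*(l)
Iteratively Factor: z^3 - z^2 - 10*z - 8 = (z + 2)*(z^2 - 3*z - 4) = (z - 4)*(z + 2)*(z + 1)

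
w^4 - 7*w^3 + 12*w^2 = w^2*(w - 4)*(w - 3)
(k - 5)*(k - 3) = k^2 - 8*k + 15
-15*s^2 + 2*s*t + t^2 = (-3*s + t)*(5*s + t)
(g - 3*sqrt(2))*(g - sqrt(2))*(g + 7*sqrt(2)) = g^3 + 3*sqrt(2)*g^2 - 50*g + 42*sqrt(2)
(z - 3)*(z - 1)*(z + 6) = z^3 + 2*z^2 - 21*z + 18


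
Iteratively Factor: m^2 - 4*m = (m)*(m - 4)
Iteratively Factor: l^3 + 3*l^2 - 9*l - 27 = (l - 3)*(l^2 + 6*l + 9) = (l - 3)*(l + 3)*(l + 3)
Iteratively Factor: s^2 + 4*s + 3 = (s + 3)*(s + 1)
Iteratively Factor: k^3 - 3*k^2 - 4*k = (k)*(k^2 - 3*k - 4) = k*(k + 1)*(k - 4)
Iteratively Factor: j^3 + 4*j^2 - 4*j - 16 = (j + 2)*(j^2 + 2*j - 8) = (j + 2)*(j + 4)*(j - 2)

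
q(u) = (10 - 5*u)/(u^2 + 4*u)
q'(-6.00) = 1.81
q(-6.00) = 3.33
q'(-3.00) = 7.22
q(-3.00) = -8.33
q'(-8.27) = 0.37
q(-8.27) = 1.45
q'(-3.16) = 10.38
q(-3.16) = -9.72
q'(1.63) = -0.70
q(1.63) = 0.20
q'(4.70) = -0.01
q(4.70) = -0.33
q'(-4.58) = 22.18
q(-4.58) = 12.39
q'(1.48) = -0.89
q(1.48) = 0.32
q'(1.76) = -0.58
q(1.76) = 0.12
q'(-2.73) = 4.31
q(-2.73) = -6.82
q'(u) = (10 - 5*u)*(-2*u - 4)/(u^2 + 4*u)^2 - 5/(u^2 + 4*u)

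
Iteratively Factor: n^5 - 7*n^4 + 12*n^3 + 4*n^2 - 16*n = (n - 2)*(n^4 - 5*n^3 + 2*n^2 + 8*n) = (n - 2)*(n + 1)*(n^3 - 6*n^2 + 8*n) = n*(n - 2)*(n + 1)*(n^2 - 6*n + 8) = n*(n - 4)*(n - 2)*(n + 1)*(n - 2)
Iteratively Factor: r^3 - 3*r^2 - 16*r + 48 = (r + 4)*(r^2 - 7*r + 12) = (r - 3)*(r + 4)*(r - 4)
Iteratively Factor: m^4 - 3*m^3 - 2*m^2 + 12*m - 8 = (m - 2)*(m^3 - m^2 - 4*m + 4) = (m - 2)*(m - 1)*(m^2 - 4) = (m - 2)*(m - 1)*(m + 2)*(m - 2)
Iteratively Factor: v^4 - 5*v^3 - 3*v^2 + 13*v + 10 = (v - 5)*(v^3 - 3*v - 2) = (v - 5)*(v + 1)*(v^2 - v - 2) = (v - 5)*(v - 2)*(v + 1)*(v + 1)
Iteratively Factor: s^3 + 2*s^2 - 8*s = (s - 2)*(s^2 + 4*s) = (s - 2)*(s + 4)*(s)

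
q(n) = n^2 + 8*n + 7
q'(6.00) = 20.00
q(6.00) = 91.00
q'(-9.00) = -10.00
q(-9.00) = 16.00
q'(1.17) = 10.34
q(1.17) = 17.73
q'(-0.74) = 6.52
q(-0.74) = 1.63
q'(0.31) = 8.62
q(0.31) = 9.58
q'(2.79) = 13.58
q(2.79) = 37.10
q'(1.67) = 11.34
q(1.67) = 23.15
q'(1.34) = 10.68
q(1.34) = 19.52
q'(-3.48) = 1.04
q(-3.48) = -8.73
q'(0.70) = 9.40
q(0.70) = 13.09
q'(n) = 2*n + 8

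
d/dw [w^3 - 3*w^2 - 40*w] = 3*w^2 - 6*w - 40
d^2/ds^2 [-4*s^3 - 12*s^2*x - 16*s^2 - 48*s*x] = -24*s - 24*x - 32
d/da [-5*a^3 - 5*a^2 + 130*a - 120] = -15*a^2 - 10*a + 130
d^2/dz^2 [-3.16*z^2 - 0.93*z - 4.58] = -6.32000000000000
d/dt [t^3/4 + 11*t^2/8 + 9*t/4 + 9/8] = 3*t^2/4 + 11*t/4 + 9/4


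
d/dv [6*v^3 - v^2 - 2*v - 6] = 18*v^2 - 2*v - 2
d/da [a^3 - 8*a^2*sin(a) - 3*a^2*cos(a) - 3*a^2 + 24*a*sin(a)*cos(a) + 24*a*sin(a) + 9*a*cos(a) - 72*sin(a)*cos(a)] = 3*a^2*sin(a) - 8*a^2*cos(a) + 3*a^2 - 25*a*sin(a) + 18*a*cos(a) + 24*a*cos(2*a) - 6*a + 24*sin(a) + 12*sin(2*a) + 9*cos(a) - 72*cos(2*a)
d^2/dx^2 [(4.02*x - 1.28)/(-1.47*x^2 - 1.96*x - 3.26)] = (-(2.94*x + 1.96)*(4.02*x - 1.28)*(5.88*x + 3.92) + (35.4564*x + 11.9952)*(1.47*x^2 + 1.96*x + 3.26))/(1.47*x^2 + 1.96*x + 3.26)^3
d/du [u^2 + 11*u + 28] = 2*u + 11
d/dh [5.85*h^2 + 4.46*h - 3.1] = 11.7*h + 4.46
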